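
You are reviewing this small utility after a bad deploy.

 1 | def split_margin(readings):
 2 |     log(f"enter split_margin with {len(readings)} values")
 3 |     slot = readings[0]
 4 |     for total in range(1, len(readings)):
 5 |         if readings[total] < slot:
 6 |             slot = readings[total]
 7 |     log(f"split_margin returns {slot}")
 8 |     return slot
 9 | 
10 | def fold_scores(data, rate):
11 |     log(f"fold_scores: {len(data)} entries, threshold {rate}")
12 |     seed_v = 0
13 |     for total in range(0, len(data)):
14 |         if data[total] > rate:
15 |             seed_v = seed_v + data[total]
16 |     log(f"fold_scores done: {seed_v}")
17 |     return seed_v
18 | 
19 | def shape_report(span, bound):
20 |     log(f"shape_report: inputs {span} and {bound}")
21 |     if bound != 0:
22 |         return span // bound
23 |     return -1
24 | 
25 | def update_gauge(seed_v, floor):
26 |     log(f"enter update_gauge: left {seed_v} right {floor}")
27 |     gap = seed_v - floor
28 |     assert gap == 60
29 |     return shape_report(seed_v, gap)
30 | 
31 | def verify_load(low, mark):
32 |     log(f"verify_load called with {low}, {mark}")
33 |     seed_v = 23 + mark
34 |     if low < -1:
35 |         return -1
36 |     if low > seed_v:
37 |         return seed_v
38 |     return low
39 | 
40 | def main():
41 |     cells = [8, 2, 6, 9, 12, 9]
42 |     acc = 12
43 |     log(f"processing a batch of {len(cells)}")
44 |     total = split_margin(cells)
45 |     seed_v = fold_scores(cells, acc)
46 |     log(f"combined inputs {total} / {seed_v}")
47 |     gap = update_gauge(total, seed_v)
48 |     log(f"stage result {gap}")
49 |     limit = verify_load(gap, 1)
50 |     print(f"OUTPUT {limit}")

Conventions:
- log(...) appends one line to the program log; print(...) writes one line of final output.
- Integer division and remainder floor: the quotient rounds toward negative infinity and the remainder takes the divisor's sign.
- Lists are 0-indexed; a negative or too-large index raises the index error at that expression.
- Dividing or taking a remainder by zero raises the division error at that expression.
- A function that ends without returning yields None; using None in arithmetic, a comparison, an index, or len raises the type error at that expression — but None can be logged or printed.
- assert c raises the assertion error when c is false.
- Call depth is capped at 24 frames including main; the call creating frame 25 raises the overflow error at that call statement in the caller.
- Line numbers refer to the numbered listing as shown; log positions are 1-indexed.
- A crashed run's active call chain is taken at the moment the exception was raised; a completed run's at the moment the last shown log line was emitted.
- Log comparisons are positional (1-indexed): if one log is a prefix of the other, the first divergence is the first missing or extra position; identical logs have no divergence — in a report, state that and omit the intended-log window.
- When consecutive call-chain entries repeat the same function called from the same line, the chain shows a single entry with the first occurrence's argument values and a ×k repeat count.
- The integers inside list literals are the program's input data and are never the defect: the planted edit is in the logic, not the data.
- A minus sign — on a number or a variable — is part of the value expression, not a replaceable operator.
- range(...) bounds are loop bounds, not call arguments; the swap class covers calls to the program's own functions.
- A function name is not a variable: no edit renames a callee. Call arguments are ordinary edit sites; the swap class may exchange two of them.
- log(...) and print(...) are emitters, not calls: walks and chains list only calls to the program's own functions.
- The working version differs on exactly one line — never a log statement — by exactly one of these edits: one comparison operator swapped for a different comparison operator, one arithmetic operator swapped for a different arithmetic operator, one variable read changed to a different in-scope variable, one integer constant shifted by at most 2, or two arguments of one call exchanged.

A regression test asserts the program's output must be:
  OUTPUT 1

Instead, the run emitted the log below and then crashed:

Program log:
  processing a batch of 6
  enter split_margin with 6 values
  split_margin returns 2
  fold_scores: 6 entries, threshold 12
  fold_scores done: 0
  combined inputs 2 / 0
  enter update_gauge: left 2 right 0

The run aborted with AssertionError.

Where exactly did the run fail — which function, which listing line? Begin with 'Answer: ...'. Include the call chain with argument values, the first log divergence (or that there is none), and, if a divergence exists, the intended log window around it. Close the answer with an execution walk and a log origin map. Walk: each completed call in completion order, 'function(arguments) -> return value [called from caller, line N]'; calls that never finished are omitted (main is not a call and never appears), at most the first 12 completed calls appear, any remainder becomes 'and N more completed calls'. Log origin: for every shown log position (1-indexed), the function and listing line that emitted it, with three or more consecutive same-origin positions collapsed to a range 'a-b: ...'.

Answer: the error was raised in update_gauge, line 28.
The tell: The faulty run's log stops after 7 lines; the working version's next line would be 'shape_report: inputs 2 and 2'.
Call chain: main -> update_gauge(2, 0) (called at line 47).
First divergence: position 8 (shown log ended at 7 lines; the working version continues: 'shape_report: inputs 2 and 2').
Intended log window:
  6: combined inputs 2 / 0
  7: enter update_gauge: left 2 right 0
  8: shape_report: inputs 2 and 2
  9: stage result 1
Execution walk:
  split_margin([8, 2, 6, 9, 12, 9]) -> 2  [called from main, line 44]
  fold_scores([8, 2, 6, 9, 12, 9], 12) -> 0  [called from main, line 45]
Log line origins:
  1: from main, line 43
  2: from split_margin, line 2
  3: from split_margin, line 7
  4: from fold_scores, line 11
  5: from fold_scores, line 16
  6: from main, line 46
  7: from update_gauge, line 26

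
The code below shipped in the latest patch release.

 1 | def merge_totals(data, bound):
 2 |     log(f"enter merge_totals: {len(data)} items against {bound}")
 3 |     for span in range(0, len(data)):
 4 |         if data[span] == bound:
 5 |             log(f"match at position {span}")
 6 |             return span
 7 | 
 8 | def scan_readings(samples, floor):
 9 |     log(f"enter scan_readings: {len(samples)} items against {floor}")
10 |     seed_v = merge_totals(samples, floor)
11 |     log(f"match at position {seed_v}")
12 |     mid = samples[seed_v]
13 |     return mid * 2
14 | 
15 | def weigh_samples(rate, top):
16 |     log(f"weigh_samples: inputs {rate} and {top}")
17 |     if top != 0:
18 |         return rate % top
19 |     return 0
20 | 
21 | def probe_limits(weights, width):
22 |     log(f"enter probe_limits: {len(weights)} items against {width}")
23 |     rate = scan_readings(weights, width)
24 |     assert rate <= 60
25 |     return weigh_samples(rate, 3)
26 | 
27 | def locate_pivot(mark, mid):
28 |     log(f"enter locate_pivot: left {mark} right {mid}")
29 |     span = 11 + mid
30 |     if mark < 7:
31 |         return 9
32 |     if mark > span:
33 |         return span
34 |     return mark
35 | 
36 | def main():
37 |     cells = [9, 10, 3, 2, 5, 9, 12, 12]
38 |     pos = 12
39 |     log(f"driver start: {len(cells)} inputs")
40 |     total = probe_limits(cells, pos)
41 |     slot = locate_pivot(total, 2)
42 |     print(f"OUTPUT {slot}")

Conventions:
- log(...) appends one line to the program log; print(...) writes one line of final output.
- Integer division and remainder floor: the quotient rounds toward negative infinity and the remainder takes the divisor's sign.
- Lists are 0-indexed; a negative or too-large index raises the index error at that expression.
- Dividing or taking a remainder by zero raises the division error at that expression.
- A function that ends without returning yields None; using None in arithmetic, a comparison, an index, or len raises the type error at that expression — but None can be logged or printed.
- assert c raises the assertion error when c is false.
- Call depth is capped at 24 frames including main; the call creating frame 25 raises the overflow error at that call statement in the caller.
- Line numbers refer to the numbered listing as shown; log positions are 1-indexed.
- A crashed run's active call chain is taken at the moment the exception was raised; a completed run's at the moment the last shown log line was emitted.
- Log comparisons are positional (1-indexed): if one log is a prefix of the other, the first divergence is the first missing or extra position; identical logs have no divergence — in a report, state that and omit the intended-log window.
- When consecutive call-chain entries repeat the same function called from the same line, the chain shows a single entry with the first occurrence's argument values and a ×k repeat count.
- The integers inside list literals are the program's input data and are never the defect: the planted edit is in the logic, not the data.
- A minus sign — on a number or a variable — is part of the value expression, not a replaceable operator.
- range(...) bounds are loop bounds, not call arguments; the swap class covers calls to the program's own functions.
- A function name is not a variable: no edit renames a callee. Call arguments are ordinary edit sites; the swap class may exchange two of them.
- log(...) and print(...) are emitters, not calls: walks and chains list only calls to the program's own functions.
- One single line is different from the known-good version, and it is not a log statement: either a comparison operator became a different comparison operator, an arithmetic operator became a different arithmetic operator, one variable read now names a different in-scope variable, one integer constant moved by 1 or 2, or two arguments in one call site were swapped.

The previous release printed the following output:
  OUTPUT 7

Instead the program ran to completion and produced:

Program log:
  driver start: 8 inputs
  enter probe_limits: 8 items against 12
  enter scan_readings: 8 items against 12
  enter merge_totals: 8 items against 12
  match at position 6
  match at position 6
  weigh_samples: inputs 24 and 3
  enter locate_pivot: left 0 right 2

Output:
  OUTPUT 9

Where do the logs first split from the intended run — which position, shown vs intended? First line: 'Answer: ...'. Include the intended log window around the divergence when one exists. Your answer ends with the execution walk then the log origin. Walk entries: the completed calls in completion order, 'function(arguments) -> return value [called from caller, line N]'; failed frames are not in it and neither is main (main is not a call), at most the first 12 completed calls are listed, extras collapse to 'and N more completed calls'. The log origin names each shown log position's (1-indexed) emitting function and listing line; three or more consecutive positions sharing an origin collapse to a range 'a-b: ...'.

Answer: none (the log streams are identical).
Execution walk:
  merge_totals([9, 10, 3, 2, 5, 9, 12, 12], 12) -> 6  [called from scan_readings, line 10]
  scan_readings([9, 10, 3, 2, 5, 9, 12, 12], 12) -> 24  [called from probe_limits, line 23]
  weigh_samples(24, 3) -> 0  [called from probe_limits, line 25]
  probe_limits([9, 10, 3, 2, 5, 9, 12, 12], 12) -> 0  [called from main, line 40]
  locate_pivot(0, 2) -> 9  [called from main, line 41]
Log origin:
  1: logged in main at line 39
  2: logged in probe_limits at line 22
  3: logged in scan_readings at line 9
  4: logged in merge_totals at line 2
  5: logged in merge_totals at line 5
  6: logged in scan_readings at line 11
  7: logged in weigh_samples at line 16
  8: logged in locate_pivot at line 28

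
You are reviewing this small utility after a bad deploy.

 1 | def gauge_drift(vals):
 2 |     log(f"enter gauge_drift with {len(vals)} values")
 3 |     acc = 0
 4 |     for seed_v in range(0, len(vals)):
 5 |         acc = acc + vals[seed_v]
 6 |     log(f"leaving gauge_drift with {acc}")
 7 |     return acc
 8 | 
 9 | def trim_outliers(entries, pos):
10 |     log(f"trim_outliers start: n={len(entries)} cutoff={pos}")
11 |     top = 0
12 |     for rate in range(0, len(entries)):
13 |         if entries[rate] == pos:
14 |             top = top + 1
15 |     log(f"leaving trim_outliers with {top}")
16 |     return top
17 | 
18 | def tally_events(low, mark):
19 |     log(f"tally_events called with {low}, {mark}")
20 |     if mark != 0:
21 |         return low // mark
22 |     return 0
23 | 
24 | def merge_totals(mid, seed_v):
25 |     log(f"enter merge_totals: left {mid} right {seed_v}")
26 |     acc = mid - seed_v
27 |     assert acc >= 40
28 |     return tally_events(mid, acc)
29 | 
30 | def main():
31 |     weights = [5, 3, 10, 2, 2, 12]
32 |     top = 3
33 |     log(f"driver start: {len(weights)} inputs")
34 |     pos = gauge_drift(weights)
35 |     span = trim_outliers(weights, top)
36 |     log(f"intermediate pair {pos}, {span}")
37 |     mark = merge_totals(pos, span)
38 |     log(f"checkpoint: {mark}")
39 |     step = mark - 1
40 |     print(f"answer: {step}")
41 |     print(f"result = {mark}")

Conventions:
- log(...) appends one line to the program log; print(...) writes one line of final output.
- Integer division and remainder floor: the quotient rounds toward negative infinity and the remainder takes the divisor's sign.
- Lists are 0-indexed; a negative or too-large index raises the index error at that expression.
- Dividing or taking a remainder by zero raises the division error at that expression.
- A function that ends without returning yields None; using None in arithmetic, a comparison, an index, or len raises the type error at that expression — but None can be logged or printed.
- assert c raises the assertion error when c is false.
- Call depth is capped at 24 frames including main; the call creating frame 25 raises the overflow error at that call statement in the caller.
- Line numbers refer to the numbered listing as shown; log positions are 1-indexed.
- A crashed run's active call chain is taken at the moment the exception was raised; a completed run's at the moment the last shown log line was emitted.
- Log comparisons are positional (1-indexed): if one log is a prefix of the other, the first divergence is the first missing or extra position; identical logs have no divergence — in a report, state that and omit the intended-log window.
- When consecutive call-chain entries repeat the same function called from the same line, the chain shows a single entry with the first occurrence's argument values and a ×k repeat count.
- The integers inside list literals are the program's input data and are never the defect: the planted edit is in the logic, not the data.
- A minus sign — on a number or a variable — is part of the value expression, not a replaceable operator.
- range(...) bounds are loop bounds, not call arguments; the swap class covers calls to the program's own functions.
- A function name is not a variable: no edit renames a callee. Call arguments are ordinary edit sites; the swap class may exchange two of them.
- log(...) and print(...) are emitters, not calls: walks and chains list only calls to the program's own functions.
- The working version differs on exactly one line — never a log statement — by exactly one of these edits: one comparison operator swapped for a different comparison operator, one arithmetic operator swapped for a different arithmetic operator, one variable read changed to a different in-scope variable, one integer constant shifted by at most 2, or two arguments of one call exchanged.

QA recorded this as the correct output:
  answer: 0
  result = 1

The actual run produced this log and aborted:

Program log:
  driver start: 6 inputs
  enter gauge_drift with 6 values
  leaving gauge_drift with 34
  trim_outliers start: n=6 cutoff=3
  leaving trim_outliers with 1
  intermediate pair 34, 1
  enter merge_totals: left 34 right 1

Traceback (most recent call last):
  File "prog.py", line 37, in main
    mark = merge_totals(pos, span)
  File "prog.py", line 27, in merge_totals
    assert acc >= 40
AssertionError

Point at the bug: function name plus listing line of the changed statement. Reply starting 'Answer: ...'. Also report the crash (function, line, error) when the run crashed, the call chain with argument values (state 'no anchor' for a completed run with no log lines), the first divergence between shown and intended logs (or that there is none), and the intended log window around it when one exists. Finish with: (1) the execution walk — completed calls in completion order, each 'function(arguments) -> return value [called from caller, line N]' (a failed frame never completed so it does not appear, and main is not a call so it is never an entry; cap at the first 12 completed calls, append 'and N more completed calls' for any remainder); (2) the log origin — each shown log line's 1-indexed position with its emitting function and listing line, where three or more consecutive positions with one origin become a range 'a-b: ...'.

Answer: the defect is in merge_totals at line 27.
Core observation: Only 7 log lines were emitted before the run died; the intended continuation was 'tally_events called with 34, 33'.
Crash: merge_totals, line 27, AssertionError.
Call chain: main -> merge_totals(34, 1) (called at line 37).
First divergence: position 8 (shown log ended at 7 lines; the working version continues: 'tally_events called with 34, 33').
Intended log window:
  6: intermediate pair 34, 1
  7: enter merge_totals: left 34 right 1
  8: tally_events called with 34, 33
  9: checkpoint: 1
Execution walk:
  gauge_drift([5, 3, 10, 2, 2, 12]) -> 34  [called from main, line 34]
  trim_outliers([5, 3, 10, 2, 2, 12], 3) -> 1  [called from main, line 35]
Log origin:
  1 — main, line 33
  2 — gauge_drift, line 2
  3 — gauge_drift, line 6
  4 — trim_outliers, line 10
  5 — trim_outliers, line 15
  6 — main, line 36
  7 — merge_totals, line 25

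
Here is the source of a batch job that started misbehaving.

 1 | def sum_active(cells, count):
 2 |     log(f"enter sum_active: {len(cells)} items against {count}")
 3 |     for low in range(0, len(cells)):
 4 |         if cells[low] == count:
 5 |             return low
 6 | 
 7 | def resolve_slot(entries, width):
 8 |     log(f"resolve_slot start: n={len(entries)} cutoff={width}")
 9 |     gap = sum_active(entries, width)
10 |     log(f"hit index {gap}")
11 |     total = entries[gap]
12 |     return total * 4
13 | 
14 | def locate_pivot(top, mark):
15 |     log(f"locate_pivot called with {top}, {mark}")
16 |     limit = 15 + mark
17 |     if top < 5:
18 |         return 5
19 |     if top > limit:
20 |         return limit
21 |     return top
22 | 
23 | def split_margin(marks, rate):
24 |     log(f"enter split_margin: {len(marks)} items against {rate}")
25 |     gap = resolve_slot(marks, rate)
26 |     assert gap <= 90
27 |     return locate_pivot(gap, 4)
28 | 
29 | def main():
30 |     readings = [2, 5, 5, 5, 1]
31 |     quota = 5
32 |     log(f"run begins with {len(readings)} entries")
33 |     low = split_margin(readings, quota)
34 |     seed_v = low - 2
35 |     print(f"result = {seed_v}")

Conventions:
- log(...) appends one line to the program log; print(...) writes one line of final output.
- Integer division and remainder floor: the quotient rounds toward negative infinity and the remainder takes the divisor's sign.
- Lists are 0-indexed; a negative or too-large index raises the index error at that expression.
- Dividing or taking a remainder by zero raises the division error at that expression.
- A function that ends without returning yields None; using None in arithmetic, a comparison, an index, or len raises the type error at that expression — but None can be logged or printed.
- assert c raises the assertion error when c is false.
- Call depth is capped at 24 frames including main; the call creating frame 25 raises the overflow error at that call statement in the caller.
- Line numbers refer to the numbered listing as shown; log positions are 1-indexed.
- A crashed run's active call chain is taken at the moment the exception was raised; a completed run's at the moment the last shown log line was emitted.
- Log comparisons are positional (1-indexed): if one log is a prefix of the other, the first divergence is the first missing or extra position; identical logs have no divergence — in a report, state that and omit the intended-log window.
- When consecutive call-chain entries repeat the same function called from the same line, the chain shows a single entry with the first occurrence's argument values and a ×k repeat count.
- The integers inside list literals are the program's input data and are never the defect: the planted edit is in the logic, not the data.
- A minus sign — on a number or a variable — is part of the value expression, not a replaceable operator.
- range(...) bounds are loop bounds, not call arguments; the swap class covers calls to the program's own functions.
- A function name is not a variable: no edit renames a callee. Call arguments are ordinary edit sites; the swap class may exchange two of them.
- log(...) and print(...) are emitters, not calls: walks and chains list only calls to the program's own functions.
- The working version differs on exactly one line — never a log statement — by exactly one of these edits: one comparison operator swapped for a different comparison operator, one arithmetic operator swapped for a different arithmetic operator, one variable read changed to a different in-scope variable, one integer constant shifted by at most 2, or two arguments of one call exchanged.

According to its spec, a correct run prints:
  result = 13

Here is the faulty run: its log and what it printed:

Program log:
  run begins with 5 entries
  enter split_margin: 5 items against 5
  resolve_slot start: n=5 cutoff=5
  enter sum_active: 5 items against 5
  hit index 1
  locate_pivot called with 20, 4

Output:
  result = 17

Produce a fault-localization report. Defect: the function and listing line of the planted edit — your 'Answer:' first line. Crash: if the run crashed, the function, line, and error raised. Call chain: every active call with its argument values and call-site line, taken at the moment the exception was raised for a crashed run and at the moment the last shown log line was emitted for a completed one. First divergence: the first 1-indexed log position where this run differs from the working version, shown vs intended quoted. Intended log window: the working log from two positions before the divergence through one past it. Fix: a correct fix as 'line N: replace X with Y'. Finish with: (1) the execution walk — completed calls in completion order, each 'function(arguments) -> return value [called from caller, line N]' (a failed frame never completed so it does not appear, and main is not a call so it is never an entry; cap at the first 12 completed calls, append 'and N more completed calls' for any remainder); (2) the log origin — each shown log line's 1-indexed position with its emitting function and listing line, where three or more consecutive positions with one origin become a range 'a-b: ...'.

Answer: the defect is in resolve_slot at line 12.
The tell: The log first diverges at position 6: the faulty run prints 'locate_pivot called with 20, 4' where the working version prints 'locate_pivot called with 15, 4'.
Call chain: main -> split_margin([2, 5, 5, 5, 1], 5) (called at line 33) -> locate_pivot(20, 4) (called at line 27).
First divergence: position 6; shown 'locate_pivot called with 20, 4' vs intended 'locate_pivot called with 15, 4'.
Intended log window:
  4: enter sum_active: 5 items against 5
  5: hit index 1
  6: locate_pivot called with 15, 4
Execution walk:
  sum_active([2, 5, 5, 5, 1], 5) -> 1  [called from resolve_slot, line 9]
  resolve_slot([2, 5, 5, 5, 1], 5) -> 20  [called from split_margin, line 25]
  locate_pivot(20, 4) -> 19  [called from split_margin, line 27]
  split_margin([2, 5, 5, 5, 1], 5) -> 19  [called from main, line 33]
Log origin:
  1: from main, line 32
  2: from split_margin, line 24
  3: from resolve_slot, line 8
  4: from sum_active, line 2
  5: from resolve_slot, line 10
  6: from locate_pivot, line 15
A correct fix: line 12: replace `4` with `3`.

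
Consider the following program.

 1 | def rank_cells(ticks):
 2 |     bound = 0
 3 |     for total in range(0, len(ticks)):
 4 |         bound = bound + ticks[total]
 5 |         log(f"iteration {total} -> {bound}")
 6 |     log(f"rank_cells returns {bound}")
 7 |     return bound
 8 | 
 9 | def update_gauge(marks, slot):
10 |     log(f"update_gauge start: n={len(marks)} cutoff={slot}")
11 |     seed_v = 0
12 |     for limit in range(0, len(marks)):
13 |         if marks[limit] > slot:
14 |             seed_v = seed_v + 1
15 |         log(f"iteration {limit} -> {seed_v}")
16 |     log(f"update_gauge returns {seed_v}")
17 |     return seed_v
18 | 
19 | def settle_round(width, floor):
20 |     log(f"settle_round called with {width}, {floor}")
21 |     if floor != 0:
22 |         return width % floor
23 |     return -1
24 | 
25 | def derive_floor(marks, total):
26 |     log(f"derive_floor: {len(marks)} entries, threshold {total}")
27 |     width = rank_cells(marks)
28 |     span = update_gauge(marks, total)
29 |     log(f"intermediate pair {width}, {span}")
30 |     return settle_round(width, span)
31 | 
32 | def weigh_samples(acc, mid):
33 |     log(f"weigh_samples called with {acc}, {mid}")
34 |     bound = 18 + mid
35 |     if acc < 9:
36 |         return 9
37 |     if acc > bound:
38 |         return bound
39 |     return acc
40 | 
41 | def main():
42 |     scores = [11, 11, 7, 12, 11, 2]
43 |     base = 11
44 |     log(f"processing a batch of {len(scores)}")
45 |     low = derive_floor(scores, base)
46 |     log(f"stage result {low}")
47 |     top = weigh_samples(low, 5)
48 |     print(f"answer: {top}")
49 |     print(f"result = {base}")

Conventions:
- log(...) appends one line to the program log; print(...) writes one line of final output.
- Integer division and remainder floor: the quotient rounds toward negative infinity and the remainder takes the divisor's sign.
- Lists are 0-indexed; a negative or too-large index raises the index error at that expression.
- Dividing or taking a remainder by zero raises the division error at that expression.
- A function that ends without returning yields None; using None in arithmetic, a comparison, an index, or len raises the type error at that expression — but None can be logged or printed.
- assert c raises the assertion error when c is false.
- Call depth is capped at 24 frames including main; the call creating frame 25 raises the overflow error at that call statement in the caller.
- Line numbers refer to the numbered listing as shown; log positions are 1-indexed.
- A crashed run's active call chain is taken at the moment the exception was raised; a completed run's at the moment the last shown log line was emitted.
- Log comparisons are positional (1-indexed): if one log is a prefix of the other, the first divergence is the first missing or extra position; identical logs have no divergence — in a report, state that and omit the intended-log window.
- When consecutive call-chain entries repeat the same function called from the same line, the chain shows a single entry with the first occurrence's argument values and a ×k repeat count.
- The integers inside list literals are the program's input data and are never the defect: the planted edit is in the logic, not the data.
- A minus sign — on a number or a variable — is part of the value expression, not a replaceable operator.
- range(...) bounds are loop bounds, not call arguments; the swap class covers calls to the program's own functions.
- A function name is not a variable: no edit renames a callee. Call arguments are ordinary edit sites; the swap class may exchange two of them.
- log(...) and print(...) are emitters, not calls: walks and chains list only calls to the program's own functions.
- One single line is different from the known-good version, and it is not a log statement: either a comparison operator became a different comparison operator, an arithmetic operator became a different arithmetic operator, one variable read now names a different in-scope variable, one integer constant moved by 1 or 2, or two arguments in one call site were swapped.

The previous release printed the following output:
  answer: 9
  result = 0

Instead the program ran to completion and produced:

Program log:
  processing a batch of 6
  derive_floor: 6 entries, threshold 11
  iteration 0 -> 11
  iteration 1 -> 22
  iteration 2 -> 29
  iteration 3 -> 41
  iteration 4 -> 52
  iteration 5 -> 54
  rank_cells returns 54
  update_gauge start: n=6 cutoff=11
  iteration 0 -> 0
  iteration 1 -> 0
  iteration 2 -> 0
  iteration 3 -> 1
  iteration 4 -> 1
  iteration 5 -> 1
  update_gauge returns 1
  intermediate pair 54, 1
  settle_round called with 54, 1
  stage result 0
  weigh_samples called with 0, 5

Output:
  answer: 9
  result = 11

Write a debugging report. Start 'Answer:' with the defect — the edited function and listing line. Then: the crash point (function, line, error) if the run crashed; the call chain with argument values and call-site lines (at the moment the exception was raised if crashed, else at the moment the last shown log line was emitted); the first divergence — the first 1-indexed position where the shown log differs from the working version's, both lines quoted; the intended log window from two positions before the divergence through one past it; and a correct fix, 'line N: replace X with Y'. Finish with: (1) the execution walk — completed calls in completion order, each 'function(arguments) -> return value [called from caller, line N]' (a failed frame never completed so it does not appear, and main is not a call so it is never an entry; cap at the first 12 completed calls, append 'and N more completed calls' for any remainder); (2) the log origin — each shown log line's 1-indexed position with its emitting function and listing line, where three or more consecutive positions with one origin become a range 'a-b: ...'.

Answer: the defect is in main at line 49.
Key observation: Nothing in the log betrays the bug — only the output does.
Call chain: main -> weigh_samples(0, 5) (called at line 47).
First divergence: none — the logs agree in full.
Execution walk:
  rank_cells([11, 11, 7, 12, 11, 2]) -> 54  [called from derive_floor, line 27]
  update_gauge([11, 11, 7, 12, 11, 2], 11) -> 1  [called from derive_floor, line 28]
  settle_round(54, 1) -> 0  [called from derive_floor, line 30]
  derive_floor([11, 11, 7, 12, 11, 2], 11) -> 0  [called from main, line 45]
  weigh_samples(0, 5) -> 9  [called from main, line 47]
Origin of each log line:
  1 — main, line 44
  2 — derive_floor, line 26
  3-8 — rank_cells, line 5
  9 — rank_cells, line 6
  10 — update_gauge, line 10
  11-16 — update_gauge, line 15
  17 — update_gauge, line 16
  18 — derive_floor, line 29
  19 — settle_round, line 20
  20 — main, line 46
  21 — weigh_samples, line 33
A correct fix: line 49: replace `base` with `low`.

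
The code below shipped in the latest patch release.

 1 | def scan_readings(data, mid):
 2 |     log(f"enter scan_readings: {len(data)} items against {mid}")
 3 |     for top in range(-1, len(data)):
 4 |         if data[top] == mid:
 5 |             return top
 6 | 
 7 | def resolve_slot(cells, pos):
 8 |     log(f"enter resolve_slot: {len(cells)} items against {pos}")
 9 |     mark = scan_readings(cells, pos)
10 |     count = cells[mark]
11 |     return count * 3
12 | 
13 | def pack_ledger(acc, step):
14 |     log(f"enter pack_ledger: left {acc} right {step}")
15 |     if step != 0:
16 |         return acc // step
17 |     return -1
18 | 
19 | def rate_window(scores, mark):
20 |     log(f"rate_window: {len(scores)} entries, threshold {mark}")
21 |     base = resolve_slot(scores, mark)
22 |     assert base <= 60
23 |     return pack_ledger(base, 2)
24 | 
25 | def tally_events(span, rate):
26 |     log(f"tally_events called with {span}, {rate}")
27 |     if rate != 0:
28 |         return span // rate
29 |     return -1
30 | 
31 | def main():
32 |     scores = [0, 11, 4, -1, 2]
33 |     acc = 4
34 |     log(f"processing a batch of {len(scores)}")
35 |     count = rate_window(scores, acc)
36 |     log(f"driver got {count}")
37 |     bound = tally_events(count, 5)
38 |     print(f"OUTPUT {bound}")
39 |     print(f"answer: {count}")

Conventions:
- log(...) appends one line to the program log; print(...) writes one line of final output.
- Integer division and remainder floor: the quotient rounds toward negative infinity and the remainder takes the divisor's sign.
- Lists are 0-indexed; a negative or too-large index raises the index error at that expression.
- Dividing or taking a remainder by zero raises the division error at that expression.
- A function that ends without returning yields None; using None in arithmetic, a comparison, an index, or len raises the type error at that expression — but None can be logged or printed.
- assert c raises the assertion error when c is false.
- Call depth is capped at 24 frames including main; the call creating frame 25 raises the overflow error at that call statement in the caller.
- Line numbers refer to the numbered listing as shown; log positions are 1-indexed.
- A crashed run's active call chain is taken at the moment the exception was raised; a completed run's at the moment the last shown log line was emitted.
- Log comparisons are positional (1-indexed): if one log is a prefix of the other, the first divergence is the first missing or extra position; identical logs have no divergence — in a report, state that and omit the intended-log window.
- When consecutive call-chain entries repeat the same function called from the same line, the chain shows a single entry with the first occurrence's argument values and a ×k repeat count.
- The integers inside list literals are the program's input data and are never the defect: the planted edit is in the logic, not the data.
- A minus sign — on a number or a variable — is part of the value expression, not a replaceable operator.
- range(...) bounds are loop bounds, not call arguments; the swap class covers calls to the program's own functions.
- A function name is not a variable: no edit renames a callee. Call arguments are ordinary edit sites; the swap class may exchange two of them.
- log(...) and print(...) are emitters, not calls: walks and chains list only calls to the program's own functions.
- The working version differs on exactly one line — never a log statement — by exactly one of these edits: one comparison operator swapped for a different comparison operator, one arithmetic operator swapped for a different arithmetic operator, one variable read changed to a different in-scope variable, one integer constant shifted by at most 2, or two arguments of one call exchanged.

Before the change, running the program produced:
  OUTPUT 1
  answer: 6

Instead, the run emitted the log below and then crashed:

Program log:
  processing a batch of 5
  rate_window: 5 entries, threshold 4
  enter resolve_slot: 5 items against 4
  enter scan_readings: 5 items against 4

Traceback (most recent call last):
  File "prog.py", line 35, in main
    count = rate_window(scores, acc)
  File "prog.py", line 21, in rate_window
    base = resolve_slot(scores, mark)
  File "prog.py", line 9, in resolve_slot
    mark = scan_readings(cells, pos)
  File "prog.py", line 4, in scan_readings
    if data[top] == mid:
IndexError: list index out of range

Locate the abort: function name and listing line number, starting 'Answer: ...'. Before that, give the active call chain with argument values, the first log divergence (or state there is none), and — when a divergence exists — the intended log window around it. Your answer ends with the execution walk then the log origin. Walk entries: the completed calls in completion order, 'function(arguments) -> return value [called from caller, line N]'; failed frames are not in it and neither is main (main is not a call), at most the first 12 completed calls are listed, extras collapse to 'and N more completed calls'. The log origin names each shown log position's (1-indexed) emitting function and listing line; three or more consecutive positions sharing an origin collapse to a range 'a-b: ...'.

Answer: the error was raised in scan_readings, line 4.
The tell: After 4 matching log lines the faulty run goes silent, while the working version continues with 'enter pack_ledger: left 12 right 2'.
Call chain: main -> rate_window([0, 11, 4, -1, 2], 4) (called at line 35) -> resolve_slot([0, 11, 4, -1, 2], 4) (called at line 21) -> scan_readings([0, 11, 4, -1, 2], 4) (called at line 9).
First divergence: position 5 (shown log ended at 4 lines; the working version continues: 'enter pack_ledger: left 12 right 2').
Intended log window:
  3: enter resolve_slot: 5 items against 4
  4: enter scan_readings: 5 items against 4
  5: enter pack_ledger: left 12 right 2
  6: driver got 6
Execution walk:
  (no call completed)
Log origin:
  1: logged in main at line 34
  2: logged in rate_window at line 20
  3: logged in resolve_slot at line 8
  4: logged in scan_readings at line 2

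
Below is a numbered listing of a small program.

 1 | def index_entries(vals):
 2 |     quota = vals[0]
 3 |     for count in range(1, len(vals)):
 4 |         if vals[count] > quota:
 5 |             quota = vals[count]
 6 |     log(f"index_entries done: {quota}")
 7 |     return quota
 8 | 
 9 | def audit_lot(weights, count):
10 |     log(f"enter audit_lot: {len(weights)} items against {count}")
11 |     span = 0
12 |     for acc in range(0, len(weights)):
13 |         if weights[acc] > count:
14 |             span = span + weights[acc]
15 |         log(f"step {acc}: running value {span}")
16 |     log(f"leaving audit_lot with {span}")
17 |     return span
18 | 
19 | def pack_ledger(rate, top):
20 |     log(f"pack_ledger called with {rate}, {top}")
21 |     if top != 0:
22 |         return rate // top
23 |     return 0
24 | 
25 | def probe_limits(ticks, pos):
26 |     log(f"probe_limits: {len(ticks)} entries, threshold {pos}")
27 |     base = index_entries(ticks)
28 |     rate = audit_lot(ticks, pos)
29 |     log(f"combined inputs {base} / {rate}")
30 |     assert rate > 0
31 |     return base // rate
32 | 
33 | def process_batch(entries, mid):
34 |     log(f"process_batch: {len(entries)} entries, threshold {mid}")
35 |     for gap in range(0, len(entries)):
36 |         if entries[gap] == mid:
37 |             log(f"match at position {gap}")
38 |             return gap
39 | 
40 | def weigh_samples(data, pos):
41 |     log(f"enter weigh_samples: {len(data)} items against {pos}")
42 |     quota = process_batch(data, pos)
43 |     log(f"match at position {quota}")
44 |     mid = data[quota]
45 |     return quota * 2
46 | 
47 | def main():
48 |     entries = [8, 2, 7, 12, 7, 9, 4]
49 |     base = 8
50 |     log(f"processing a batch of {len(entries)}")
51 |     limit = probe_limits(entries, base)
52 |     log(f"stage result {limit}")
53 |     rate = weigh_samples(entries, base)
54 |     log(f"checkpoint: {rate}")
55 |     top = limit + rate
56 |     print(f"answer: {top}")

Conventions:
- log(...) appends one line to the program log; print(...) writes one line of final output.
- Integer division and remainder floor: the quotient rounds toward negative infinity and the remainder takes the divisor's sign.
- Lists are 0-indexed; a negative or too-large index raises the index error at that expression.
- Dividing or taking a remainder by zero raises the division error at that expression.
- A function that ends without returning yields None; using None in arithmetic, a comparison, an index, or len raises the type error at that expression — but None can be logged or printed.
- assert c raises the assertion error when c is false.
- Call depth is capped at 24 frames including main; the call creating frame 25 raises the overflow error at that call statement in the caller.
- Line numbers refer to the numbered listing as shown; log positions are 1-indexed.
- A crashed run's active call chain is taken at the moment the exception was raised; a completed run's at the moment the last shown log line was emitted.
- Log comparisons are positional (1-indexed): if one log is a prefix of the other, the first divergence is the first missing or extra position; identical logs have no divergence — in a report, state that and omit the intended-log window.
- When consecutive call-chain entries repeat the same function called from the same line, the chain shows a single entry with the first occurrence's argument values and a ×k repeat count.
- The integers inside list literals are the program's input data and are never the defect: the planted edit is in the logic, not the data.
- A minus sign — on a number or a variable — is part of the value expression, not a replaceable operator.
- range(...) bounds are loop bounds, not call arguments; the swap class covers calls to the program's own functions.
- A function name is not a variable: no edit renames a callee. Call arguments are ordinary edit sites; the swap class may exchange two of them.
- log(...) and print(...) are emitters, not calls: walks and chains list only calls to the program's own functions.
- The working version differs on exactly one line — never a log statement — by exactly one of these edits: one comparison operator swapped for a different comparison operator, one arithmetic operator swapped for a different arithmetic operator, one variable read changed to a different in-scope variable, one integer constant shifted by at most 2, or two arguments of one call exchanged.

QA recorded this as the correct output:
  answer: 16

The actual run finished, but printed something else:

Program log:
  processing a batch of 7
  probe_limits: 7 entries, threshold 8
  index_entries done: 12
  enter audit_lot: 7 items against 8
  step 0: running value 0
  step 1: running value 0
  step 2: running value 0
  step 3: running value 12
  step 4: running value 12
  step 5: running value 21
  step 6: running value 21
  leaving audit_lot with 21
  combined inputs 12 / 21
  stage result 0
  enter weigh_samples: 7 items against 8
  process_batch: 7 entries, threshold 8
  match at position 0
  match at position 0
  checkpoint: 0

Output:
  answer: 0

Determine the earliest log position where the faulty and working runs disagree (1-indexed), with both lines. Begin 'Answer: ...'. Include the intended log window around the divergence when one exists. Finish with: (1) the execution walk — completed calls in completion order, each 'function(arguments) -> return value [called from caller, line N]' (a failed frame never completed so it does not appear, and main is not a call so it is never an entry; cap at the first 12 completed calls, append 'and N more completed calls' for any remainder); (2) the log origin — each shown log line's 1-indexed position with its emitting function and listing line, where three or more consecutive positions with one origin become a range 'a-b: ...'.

Answer: position 19 — shown 'checkpoint: 0', intended 'checkpoint: 16'.
Intended log window:
  17: match at position 0
  18: match at position 0
  19: checkpoint: 16
Execution walk:
  index_entries([8, 2, 7, 12, 7, 9, 4]) -> 12  [called from probe_limits, line 27]
  audit_lot([8, 2, 7, 12, 7, 9, 4], 8) -> 21  [called from probe_limits, line 28]
  probe_limits([8, 2, 7, 12, 7, 9, 4], 8) -> 0  [called from main, line 51]
  process_batch([8, 2, 7, 12, 7, 9, 4], 8) -> 0  [called from weigh_samples, line 42]
  weigh_samples([8, 2, 7, 12, 7, 9, 4], 8) -> 0  [called from main, line 53]
Origin of each log line:
  1: emitted by main (line 50)
  2: emitted by probe_limits (line 26)
  3: emitted by index_entries (line 6)
  4: emitted by audit_lot (line 10)
  5-11: emitted by audit_lot (line 15)
  12: emitted by audit_lot (line 16)
  13: emitted by probe_limits (line 29)
  14: emitted by main (line 52)
  15: emitted by weigh_samples (line 41)
  16: emitted by process_batch (line 34)
  17: emitted by process_batch (line 37)
  18: emitted by weigh_samples (line 43)
  19: emitted by main (line 54)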